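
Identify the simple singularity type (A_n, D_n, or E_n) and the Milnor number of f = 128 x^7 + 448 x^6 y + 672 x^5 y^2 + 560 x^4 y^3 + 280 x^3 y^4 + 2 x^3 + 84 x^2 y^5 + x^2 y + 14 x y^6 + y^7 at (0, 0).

The Hessian of f at 0 is [[0, 0], [0, 0]] with rank 0, so corank 2. A Groebner basis of the Jacobian ideal J(f) in C{x,y} is {-x*y/14 + y^6, x*y^2, x^2 + x*y/2}; counting standard monomials gives mu = 8. Corank 2; j^3 = x^2*(2*x + y) has shape L^2 M (L != M), so D-series; mu = 8 gives D_8.

Type D_{8}, Milnor number mu = 8.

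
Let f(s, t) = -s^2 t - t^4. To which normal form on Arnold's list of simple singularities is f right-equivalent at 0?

D_5

The Hessian of f at 0 is [[0, 0], [0, 0]] with rank 0, so corank 2. A Groebner basis of the Jacobian ideal J(f) in C{s,t} is {s^3, s^2/4 + t^3, s*t}; counting standard monomials gives mu = 5. Corank 2; j^3 = -s^2*t has shape L^2 M (L != M), so D-series; mu = 5 gives D_5.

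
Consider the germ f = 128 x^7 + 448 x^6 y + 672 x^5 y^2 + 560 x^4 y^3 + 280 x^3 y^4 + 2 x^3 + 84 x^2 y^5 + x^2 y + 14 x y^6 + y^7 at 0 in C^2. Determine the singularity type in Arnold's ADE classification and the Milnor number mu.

Type D8, Milnor number mu = 8.

The Hessian of f at 0 has rank 0. Corank 2; j^3 = x^2*(2*x + y) has shape L^2 M (L != M), so D-series; mu = 8 gives D_8.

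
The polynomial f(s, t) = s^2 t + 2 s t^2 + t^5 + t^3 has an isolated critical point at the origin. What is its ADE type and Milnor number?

Type D_6, Milnor number mu = 6.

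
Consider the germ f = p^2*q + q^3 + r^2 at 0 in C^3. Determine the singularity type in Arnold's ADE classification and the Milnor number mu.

Type D_{4}, Milnor number mu = 4.

The Hessian of f at 0 has rank 1. Corank 2; j^3 = q*(p^2 + q^2) splits into three distinct lines over C (the quadratic factor has nonzero discriminant), so D_4.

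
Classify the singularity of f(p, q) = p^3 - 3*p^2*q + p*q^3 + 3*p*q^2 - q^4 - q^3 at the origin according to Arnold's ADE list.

The Hessian of f at 0 has rank 0. Corank 2; j^3 = (p - q)^3 is a perfect cube, so E-series; the 4-jet and mu = 7 give E_7.

E_{7}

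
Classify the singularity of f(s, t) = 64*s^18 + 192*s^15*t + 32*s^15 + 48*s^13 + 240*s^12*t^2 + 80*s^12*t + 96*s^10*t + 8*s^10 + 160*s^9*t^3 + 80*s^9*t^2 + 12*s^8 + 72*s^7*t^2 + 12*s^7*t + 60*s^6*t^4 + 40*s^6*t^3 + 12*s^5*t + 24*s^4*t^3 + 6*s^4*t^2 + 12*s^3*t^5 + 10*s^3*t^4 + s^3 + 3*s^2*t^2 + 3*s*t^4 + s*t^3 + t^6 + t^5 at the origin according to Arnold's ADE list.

The Hessian of f at 0 is [[0, 0], [0, 0]] with rank 0, so corank 2. A Groebner basis of the Jacobian ideal J(f) in C{s,t} is {-s^2 + t^4 - t^3/3, s^3, s^2*t + s^2/3 + t^3/9, s^2 + s*t^2 + t^3/3}; counting standard monomials gives mu = 7. Corank 2; j^3 = s^3 is a perfect cube, so E-series; the 4-jet and mu = 7 give E_7.

E_{7}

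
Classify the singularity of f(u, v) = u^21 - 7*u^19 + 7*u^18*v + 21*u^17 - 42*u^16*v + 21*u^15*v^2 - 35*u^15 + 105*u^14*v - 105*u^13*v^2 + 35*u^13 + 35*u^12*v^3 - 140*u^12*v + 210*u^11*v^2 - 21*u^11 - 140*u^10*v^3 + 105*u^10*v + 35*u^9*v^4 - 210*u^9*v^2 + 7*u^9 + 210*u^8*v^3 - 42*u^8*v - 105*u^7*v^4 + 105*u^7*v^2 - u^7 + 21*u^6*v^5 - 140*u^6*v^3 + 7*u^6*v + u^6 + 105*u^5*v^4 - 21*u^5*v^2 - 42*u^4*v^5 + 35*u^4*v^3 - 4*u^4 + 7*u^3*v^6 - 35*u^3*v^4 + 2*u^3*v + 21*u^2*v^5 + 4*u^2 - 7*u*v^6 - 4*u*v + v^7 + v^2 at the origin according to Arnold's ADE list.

The Hessian of f at 0 is [[8, -4], [-4, 2]] with rank 1, so corank 1. A Groebner basis of the Jacobian ideal J(f) in C{u,v} is {-16*u*v + v^4 + 8*v^2, u*v^2 - 8*u/3 - v^3/3 + 4*v/3, u^2 - u*v + v^2/4}; counting standard monomials gives mu = 6. Corank 1: A-series; mu = 6 gives A_6.

A_{6}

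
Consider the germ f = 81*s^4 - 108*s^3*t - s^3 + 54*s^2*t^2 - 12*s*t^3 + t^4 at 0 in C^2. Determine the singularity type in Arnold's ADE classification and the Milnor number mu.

Type E_{6}, Milnor number mu = 6.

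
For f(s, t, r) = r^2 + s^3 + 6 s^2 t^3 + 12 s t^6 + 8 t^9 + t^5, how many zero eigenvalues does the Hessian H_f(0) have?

2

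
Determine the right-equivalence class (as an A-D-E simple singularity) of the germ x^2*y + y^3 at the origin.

D_4

The Hessian of f at 0 is [[0, 0], [0, 0]] with rank 0, so corank 2. A Groebner basis of the Jacobian ideal J(f) in C{x,y} is {y^3, x^2 + 3*y^2, x*y}; counting standard monomials gives mu = 4. Corank 2; j^3 = y*(x^2 + y^2) splits into three distinct lines over C (the quadratic factor has nonzero discriminant), so D_4.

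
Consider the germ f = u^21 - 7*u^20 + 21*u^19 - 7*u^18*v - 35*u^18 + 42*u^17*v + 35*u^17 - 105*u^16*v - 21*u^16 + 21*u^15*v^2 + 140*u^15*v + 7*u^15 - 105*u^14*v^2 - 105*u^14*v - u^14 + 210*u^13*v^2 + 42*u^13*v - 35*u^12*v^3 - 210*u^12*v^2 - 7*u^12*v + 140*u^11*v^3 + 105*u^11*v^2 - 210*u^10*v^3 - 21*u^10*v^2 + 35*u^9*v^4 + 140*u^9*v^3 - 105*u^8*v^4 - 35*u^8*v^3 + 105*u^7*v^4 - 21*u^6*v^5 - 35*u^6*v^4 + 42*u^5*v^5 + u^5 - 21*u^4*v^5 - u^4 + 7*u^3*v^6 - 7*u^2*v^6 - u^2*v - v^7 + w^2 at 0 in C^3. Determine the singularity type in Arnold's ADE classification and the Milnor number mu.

The Hessian of f at 0 has rank 1. Corank 2; j^3 = -u^2*v has shape L^2 M (L != M), so D-series; mu = 8 gives D_8.

Type D_{8}, Milnor number mu = 8.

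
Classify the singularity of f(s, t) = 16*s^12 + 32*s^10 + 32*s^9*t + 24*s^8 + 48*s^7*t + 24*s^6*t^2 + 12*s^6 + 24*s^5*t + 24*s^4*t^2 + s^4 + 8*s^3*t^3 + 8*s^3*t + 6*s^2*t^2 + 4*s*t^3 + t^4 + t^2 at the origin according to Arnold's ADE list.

A3

The Hessian of f at 0 has rank 1. Corank 1: A-series; mu = 3 gives A_3.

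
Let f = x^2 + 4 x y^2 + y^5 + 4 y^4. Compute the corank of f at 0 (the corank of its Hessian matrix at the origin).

The Hessian at 0 is [[2, 0], [0, 0]] of rank 1; hence corank 1.

1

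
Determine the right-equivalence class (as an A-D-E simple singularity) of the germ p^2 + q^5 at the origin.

The Hessian of f at 0 is [[2, 0], [0, 0]] with rank 1, so corank 1. A Groebner basis of the Jacobian ideal J(f) in C{p,q} is {q^4, p}; counting standard monomials gives mu = 4. Corank 1: A-series; mu = 4 gives A_4.

A4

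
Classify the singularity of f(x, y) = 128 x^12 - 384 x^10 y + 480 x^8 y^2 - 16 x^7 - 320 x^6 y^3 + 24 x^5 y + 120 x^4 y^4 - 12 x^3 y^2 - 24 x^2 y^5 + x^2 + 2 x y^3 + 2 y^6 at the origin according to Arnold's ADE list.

The Hessian of f at 0 has rank 1. Corank 1: A-series; mu = 5 gives A_5.

A5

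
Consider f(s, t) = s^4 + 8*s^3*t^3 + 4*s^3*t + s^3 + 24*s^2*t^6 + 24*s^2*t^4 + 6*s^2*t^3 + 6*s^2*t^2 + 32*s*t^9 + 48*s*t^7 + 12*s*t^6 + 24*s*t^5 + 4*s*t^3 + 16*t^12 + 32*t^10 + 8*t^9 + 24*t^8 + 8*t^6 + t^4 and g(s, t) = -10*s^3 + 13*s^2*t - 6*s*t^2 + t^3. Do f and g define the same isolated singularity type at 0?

No.

The Hessian of f at 0 has rank 0. Corank 2; j^3 = s^3 is a perfect cube, so E-series; the 4-jet and mu = 6 give E_6. The Hessian of g at 0 has rank 0. Corank 2; j^3 = -(2*s - t)*(5*s^2 - 4*s*t + t^2) splits into three distinct lines over C (the quadratic factor has nonzero discriminant), so D_4. f is E_6 but g is D_4, hence not right-equivalent.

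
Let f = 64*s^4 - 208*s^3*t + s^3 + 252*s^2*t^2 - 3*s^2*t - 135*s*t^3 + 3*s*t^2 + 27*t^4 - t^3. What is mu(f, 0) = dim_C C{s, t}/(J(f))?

7

The Hessian of f at 0 has rank 0. Corank 2; j^3 = (s - t)^3 is a perfect cube, so E-series; the 4-jet and mu = 7 give E_7.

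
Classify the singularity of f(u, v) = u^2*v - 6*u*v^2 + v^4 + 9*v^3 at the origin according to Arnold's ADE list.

The Hessian of f at 0 has rank 0. Corank 2; j^3 = v*(u - 3*v)^2 has shape L^2 M (L != M), so D-series; mu = 5 gives D_5.

D5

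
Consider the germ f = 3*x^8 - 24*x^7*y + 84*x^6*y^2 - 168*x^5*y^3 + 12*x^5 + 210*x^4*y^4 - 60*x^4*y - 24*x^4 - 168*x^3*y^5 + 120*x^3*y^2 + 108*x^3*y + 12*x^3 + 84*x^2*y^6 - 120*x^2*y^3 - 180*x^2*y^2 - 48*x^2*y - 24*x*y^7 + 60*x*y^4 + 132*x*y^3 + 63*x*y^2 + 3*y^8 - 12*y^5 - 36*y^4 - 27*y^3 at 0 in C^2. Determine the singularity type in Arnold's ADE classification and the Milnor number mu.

Type D_9, Milnor number mu = 9.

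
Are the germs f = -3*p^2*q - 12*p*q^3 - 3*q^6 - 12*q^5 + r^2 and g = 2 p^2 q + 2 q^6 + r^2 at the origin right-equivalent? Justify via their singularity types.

Yes.

The Hessian of f at 0 has rank 1. Corank 2; j^3 = -3*p^2*q has shape L^2 M (L != M), so D-series; mu = 7 gives D_7. The Hessian of g at 0 has rank 1. Corank 2; j^3 = 2*p^2*q has shape L^2 M (L != M), so D-series; mu = 7 gives D_7. Both have type D_7, hence right-equivalent.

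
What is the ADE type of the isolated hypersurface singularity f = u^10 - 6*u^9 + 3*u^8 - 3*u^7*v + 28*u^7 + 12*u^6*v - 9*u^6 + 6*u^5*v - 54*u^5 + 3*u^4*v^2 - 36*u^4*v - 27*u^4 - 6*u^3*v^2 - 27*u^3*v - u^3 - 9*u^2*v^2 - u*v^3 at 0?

The Hessian of f at 0 has rank 0. Corank 2; j^3 = -u^3 is a perfect cube, so E-series; the 4-jet and mu = 7 give E_7.

E_{7}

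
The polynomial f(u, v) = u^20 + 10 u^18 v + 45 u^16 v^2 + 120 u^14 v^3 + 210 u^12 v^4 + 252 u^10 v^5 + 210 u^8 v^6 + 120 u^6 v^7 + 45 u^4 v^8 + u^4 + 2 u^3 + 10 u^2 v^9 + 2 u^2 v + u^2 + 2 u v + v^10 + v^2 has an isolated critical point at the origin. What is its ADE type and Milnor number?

The Hessian of f at 0 has rank 1. Corank 1: A-series; mu = 9 gives A_9.

Type A9, Milnor number mu = 9.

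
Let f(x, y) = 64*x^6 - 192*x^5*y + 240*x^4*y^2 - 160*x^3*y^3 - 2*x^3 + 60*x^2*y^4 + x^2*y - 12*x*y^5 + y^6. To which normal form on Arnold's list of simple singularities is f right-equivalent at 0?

D_{7}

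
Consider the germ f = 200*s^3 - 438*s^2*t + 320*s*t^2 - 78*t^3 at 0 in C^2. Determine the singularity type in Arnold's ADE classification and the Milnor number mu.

The Hessian of f at 0 has rank 0. Corank 2; j^3 = 2*(4*s - 3*t)*(25*s^2 - 36*s*t + 13*t^2) splits into three distinct lines over C (the quadratic factor has nonzero discriminant), so D_4.

Type D_{4}, Milnor number mu = 4.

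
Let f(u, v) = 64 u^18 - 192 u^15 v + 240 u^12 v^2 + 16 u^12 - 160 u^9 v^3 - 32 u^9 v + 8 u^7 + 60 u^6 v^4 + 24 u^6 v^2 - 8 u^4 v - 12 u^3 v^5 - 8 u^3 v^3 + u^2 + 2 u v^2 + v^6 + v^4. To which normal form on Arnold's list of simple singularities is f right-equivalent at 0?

A_{5}

The Hessian of f at 0 is [[2, 0], [0, 0]] with rank 1, so corank 1. A Groebner basis of the Jacobian ideal J(f) in C{u,v} is {u^3, u^2*v, u + v^2}; counting standard monomials gives mu = 5. Corank 1: A-series; mu = 5 gives A_5.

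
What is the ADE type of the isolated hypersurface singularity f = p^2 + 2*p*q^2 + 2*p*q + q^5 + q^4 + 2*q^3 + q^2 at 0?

The Hessian of f at 0 is [[2, 2], [2, 2]] with rank 1, so corank 1. A Groebner basis of the Jacobian ideal J(f) in C{p,q} is {p^2 + 2*p*q - p - q, p + q^2 + q}; counting standard monomials gives mu = 4. Corank 1: A-series; mu = 4 gives A_4.

A4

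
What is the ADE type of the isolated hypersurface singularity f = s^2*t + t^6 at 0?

D_7

The Hessian of f at 0 has rank 0. Corank 2; j^3 = s^2*t has shape L^2 M (L != M), so D-series; mu = 7 gives D_7.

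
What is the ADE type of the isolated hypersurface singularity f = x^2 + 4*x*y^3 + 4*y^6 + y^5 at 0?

The Hessian of f at 0 has rank 1. Corank 1: A-series; mu = 4 gives A_4.

A_4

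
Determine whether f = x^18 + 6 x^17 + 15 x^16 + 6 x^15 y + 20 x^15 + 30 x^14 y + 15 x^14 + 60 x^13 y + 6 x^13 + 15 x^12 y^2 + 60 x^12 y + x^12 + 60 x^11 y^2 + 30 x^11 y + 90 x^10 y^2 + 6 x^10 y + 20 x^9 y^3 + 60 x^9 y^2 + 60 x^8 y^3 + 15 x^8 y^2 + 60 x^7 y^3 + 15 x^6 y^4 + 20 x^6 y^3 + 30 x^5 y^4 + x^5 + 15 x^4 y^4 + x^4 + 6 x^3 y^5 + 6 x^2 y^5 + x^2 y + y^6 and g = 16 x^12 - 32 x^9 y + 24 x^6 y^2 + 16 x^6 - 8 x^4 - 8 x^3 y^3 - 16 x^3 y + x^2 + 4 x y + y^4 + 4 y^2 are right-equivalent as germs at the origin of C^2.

The Hessian of f at 0 is [[0, 0], [0, 0]] with rank 0, so corank 2. A Groebner basis of the Jacobian ideal J(f) in C{x,y} is {x^2/6 + y^5, x^3, x*y}; counting standard monomials gives mu = 7. Corank 2; j^3 = x^2*y has shape L^2 M (L != M), so D-series; mu = 7 gives D_7. The Hessian of g at 0 is [[2, 4], [4, 8]] with rank 1, so corank 1. A Groebner basis of the Jacobian ideal J(g) in C{x,y} is {y^3, x + 2*y}; counting standard monomials gives mu = 3. Corank 1: A-series; mu = 3 gives A_3. f is D_7 but g is A_3, hence not right-equivalent.

No.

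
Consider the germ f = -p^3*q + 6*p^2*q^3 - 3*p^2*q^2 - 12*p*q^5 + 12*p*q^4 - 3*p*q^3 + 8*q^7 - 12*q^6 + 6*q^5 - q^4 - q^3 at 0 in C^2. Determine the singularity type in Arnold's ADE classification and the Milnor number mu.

The Hessian of f at 0 has rank 0. Corank 2; j^3 = -q^3 is a perfect cube, so E-series; the 4-jet and mu = 7 give E_7.

Type E_7, Milnor number mu = 7.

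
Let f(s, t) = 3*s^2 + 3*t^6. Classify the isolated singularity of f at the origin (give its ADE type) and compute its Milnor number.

Type A_{5}, Milnor number mu = 5.

The Hessian of f at 0 has rank 1. Corank 1: A-series; mu = 5 gives A_5.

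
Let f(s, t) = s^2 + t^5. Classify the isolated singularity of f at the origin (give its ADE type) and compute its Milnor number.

Type A4, Milnor number mu = 4.

The Hessian of f at 0 is [[2, 0], [0, 0]] with rank 1, so corank 1. A Groebner basis of the Jacobian ideal J(f) in C{s,t} is {t^4, s}; counting standard monomials gives mu = 4. Corank 1: A-series; mu = 4 gives A_4.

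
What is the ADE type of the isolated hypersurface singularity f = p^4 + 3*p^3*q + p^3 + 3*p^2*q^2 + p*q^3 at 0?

The Hessian of f at 0 has rank 0. Corank 2; j^3 = p^3 is a perfect cube, so E-series; the 4-jet and mu = 7 give E_7.

E7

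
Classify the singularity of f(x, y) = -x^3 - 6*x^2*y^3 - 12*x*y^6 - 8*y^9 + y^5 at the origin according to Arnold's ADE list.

The Hessian of f at 0 has rank 0. Corank 2; j^3 = -x^3 is a perfect cube, so E-series; the 5-jet and mu = 8 give E_8.

E_{8}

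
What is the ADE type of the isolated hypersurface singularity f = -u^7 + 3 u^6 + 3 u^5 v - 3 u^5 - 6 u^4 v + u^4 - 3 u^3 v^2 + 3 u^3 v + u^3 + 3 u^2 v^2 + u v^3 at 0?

The Hessian of f at 0 has rank 0. Corank 2; j^3 = u^3 is a perfect cube, so E-series; the 4-jet and mu = 7 give E_7.

E_{7}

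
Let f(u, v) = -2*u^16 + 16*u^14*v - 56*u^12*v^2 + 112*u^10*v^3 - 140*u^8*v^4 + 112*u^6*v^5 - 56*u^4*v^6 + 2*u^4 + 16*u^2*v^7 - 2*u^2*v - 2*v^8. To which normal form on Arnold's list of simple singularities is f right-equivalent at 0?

The Hessian of f at 0 has rank 0. Corank 2; j^3 = -2*u^2*v has shape L^2 M (L != M), so D-series; mu = 9 gives D_9.

D9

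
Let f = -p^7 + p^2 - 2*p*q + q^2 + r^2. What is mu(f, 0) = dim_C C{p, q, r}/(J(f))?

The Hessian of f at 0 has rank 2. Corank 1: A-series; mu = 6 gives A_6.

6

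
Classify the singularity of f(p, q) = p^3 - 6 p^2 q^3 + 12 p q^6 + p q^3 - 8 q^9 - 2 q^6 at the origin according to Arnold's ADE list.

The Hessian of f at 0 is [[0, 0], [0, 0]] with rank 0, so corank 2. A Groebner basis of the Jacobian ideal J(f) in C{p,q} is {p^3, p*q^2, 3*p^2 + q^3}; counting standard monomials gives mu = 7. Corank 2; j^3 = p^3 is a perfect cube, so E-series; the 4-jet and mu = 7 give E_7.

E_7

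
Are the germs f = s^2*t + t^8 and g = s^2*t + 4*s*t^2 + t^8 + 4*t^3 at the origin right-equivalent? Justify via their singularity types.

Yes.

The Hessian of f at 0 is [[0, 0], [0, 0]] with rank 0, so corank 2. A Groebner basis of the Jacobian ideal J(f) in C{s,t} is {s^2/8 + t^7, s^3, s*t}; counting standard monomials gives mu = 9. Corank 2; j^3 = s^2*t has shape L^2 M (L != M), so D-series; mu = 9 gives D_9. The Hessian of g at 0 is [[0, 0], [0, 0]] with rank 0, so corank 2. A Groebner basis of the Jacobian ideal J(g) in C{s,t} is {s^2/8 + t^7 - t^2/2, s^3 + 8*t^3, s*t + 2*t^2}; counting standard monomials gives mu = 9. Corank 2; j^3 = t*(s + 2*t)^2 has shape L^2 M (L != M), so D-series; mu = 9 gives D_9. Both have type D_9, hence right-equivalent.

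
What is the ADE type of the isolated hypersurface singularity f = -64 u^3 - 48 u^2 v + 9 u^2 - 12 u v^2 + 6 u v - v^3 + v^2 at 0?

The Hessian of f at 0 is [[18, 6], [6, 2]] with rank 1, so corank 1. A Groebner basis of the Jacobian ideal J(f) in C{u,v} is {v^2, u + v/3}; counting standard monomials gives mu = 2. Corank 1: A-series; mu = 2 gives A_2.

A_{2}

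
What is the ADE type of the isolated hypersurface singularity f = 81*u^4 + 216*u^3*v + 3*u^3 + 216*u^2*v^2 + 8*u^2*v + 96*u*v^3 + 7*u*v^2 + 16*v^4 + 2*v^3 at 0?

The Hessian of f at 0 is [[0, 0], [0, 0]] with rank 0, so corank 2. A Groebner basis of the Jacobian ideal J(f) in C{u,v} is {u*v^2 + u*v/12 + v^2/12, -u*v/12 + v^3 - v^2/12, u^2 + 5*u*v/3 + 2*v^2/3}; counting standard monomials gives mu = 5. Corank 2; j^3 = (u + v)^2*(3*u + 2*v) has shape L^2 M (L != M), so D-series; mu = 5 gives D_5.

D_{5}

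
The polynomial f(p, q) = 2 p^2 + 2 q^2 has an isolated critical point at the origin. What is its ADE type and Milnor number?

Type A_{1}, Milnor number mu = 1.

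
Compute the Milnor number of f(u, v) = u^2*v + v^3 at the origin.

4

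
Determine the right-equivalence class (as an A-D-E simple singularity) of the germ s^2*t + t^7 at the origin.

D_{8}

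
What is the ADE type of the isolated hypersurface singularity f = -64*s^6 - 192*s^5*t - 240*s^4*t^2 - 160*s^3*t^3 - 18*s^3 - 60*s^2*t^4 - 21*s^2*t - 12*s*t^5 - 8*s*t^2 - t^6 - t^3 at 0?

D_7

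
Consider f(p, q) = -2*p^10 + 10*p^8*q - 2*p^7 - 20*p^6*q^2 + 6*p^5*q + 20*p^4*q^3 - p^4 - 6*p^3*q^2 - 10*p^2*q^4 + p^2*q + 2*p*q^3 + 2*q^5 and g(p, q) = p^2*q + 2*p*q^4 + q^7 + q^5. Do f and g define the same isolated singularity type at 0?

Yes.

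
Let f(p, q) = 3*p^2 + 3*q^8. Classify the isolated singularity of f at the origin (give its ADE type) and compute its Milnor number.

Type A_7, Milnor number mu = 7.

The Hessian of f at 0 is [[6, 0], [0, 0]] with rank 1, so corank 1. A Groebner basis of the Jacobian ideal J(f) in C{p,q} is {q^7, p}; counting standard monomials gives mu = 7. Corank 1: A-series; mu = 7 gives A_7.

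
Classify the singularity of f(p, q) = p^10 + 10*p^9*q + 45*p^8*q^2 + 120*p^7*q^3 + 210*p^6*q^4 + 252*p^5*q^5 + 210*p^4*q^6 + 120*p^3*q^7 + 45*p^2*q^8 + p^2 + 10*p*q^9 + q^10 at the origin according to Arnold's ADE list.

The Hessian of f at 0 is [[2, 0], [0, 0]] with rank 1, so corank 1. A Groebner basis of the Jacobian ideal J(f) in C{p,q} is {q^9, p}; counting standard monomials gives mu = 9. Corank 1: A-series; mu = 9 gives A_9.

A9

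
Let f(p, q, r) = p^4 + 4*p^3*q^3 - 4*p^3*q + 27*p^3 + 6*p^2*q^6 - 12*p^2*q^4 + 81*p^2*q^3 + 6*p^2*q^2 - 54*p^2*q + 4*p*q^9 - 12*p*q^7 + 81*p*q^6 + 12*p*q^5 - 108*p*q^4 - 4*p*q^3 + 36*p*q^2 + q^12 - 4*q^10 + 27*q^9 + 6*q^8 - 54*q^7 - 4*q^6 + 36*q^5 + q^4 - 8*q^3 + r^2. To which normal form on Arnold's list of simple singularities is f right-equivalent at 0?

The Hessian of f at 0 is [[0, 0, 0], [0, 0, 0], [0, 0, 2]] with rank 1, so corank 2. A Groebner basis of the Jacobian ideal J(f) in C{p,q,r} is {q^4, p*q^2 - 7*q^3/9, p^2 - 4*p*q/3 + 4*q^2/9, r}; counting standard monomials gives mu = 6. Corank 2; j^3 = (3*p - 2*q)^3 is a perfect cube, so E-series; the 4-jet and mu = 6 give E_6.

E_{6}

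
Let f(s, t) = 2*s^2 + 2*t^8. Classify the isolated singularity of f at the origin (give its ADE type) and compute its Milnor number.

The Hessian of f at 0 has rank 1. Corank 1: A-series; mu = 7 gives A_7.

Type A7, Milnor number mu = 7.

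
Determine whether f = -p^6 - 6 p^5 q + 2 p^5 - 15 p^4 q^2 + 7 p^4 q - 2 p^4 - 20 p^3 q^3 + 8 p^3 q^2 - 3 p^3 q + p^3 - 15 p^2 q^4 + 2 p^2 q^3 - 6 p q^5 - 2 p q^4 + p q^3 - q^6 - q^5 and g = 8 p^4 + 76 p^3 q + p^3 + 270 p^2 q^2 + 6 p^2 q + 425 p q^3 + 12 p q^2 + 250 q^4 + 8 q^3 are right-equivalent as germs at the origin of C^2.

The Hessian of f at 0 has rank 0. Corank 2; j^3 = p^3 is a perfect cube, so E-series; the 4-jet and mu = 7 give E_7. The Hessian of g at 0 has rank 0. Corank 2; j^3 = (p + 2*q)^3 is a perfect cube, so E-series; the 4-jet and mu = 7 give E_7. Both have type E_7, hence right-equivalent.

Yes.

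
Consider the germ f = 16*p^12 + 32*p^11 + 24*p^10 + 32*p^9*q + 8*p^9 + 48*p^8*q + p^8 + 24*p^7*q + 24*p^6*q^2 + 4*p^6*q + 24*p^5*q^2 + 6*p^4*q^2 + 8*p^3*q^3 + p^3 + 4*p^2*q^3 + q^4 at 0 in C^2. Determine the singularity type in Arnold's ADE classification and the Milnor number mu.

Type E6, Milnor number mu = 6.

The Hessian of f at 0 has rank 0. Corank 2; j^3 = p^3 is a perfect cube, so E-series; the 4-jet and mu = 6 give E_6.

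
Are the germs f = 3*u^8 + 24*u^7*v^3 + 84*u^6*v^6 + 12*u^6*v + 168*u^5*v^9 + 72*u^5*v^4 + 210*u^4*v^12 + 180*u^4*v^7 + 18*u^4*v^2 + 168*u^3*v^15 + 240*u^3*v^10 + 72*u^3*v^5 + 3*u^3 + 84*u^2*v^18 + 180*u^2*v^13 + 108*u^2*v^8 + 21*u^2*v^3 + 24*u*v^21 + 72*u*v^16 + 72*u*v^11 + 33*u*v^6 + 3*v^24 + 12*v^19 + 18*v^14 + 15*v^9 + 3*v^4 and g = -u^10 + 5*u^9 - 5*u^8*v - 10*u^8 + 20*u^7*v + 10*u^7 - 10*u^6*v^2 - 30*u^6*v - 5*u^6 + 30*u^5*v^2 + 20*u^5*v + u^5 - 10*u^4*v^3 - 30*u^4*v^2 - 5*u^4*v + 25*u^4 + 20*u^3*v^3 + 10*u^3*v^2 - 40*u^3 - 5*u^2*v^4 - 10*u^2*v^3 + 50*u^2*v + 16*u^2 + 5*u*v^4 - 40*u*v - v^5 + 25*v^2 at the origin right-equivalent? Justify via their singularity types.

No.

The Hessian of f at 0 is [[0, 0], [0, 0]] with rank 0, so corank 2. A Groebner basis of the Jacobian ideal J(f) in C{u,v} is {v^3, u^2}; counting standard monomials gives mu = 6. Corank 2; j^3 = 3*u^3 is a perfect cube, so E-series; the 4-jet and mu = 6 give E_6. The Hessian of g at 0 is [[32, -40], [-40, 50]] with rank 1, so corank 1. A Groebner basis of the Jacobian ideal J(g) in C{u,v} is {-512*u/3125 + v^3 + 8*v^2/25 + 128*v/625, u^2 - 4*u/5 + v, u*v - 8*u/25 - 5*v^2/8 + 2*v/5}; counting standard monomials gives mu = 4. Corank 1: A-series; mu = 4 gives A_4. f is E_6 but g is A_4, hence not right-equivalent.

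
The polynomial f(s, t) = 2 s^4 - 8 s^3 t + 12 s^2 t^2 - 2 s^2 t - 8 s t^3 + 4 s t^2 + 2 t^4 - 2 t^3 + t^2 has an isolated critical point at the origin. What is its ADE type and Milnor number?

Type A_{3}, Milnor number mu = 3.

The Hessian of f at 0 has rank 1. Corank 1: A-series; mu = 3 gives A_3.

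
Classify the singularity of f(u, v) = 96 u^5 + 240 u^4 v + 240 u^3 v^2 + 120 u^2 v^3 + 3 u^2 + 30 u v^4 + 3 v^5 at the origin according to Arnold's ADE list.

A_{4}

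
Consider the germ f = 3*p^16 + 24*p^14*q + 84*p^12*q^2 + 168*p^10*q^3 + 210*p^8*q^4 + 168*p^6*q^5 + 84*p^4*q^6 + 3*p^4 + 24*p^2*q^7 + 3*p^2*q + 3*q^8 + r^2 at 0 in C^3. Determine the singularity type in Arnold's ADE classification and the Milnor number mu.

Type D_{9}, Milnor number mu = 9.

The Hessian of f at 0 is [[0, 0, 0], [0, 0, 0], [0, 0, 2]] with rank 1, so corank 2. A Groebner basis of the Jacobian ideal J(f) in C{p,q,r} is {p^2/8 + q^7, p^3, p*q, r}; counting standard monomials gives mu = 9. Corank 2; j^3 = 3*p^2*q has shape L^2 M (L != M), so D-series; mu = 9 gives D_9.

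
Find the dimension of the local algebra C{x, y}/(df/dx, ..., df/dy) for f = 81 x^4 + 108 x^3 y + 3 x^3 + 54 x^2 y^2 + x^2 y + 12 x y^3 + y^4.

5

The Hessian of f at 0 is [[0, 0], [0, 0]] with rank 0, so corank 2. A Groebner basis of the Jacobian ideal J(f) in C{x,y} is {x*y^2, -x*y/12 + y^3, x^2 + x*y/3}; counting standard monomials gives mu = 5. Corank 2; j^3 = x^2*(3*x + y) has shape L^2 M (L != M), so D-series; mu = 5 gives D_5.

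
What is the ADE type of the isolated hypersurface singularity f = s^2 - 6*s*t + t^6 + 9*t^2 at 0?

The Hessian of f at 0 is [[2, -6], [-6, 18]] with rank 1, so corank 1. A Groebner basis of the Jacobian ideal J(f) in C{s,t} is {t^5, s - 3*t}; counting standard monomials gives mu = 5. Corank 1: A-series; mu = 5 gives A_5.

A_{5}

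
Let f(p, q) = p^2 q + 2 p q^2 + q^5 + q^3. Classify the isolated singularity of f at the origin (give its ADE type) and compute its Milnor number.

Type D_{6}, Milnor number mu = 6.

The Hessian of f at 0 has rank 0. Corank 2; j^3 = q*(p + q)^2 has shape L^2 M (L != M), so D-series; mu = 6 gives D_6.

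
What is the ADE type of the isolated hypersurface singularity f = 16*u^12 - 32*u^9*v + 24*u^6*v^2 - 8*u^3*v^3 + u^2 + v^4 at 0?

A_{3}

The Hessian of f at 0 has rank 1. Corank 1: A-series; mu = 3 gives A_3.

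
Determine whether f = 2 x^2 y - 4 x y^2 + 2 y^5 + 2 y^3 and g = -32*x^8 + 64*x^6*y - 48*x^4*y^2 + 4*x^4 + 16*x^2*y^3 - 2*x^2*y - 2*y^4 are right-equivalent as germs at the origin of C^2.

No.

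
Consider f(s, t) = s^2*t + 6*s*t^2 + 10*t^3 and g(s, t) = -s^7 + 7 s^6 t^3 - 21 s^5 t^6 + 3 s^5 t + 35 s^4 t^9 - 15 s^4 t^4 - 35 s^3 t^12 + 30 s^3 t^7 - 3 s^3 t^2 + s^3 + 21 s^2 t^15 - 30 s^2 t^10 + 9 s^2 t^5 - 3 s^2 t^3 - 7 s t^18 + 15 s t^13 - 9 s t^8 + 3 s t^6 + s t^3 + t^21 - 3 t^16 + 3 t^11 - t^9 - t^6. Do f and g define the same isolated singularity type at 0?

No.

The Hessian of f at 0 is [[0, 0], [0, 0]] with rank 0, so corank 2. A Groebner basis of the Jacobian ideal J(f) in C{s,t} is {t^3, s^2 - 6*t^2, s*t + 3*t^2}; counting standard monomials gives mu = 4. Corank 2; j^3 = t*(s^2 + 6*s*t + 10*t^2) splits into three distinct lines over C (the quadratic factor has nonzero discriminant), so D_4. The Hessian of g at 0 is [[0, 0], [0, 0]] with rank 0, so corank 2. A Groebner basis of the Jacobian ideal J(g) in C{s,t} is {s^3, s*t^2, 3*s^2 + t^3}; counting standard monomials gives mu = 7. Corank 2; j^3 = s^3 is a perfect cube, so E-series; the 4-jet and mu = 7 give E_7. f is D_4 but g is E_7, hence not right-equivalent.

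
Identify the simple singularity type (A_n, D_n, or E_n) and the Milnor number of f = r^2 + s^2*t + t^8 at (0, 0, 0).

Type D_9, Milnor number mu = 9.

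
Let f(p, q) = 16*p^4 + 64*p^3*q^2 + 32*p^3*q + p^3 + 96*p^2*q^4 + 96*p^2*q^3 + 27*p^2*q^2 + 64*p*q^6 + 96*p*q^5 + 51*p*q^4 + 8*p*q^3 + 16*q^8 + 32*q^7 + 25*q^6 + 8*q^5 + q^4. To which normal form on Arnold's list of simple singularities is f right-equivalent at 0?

E6

The Hessian of f at 0 has rank 0. Corank 2; j^3 = p^3 is a perfect cube, so E-series; the 4-jet and mu = 6 give E_6.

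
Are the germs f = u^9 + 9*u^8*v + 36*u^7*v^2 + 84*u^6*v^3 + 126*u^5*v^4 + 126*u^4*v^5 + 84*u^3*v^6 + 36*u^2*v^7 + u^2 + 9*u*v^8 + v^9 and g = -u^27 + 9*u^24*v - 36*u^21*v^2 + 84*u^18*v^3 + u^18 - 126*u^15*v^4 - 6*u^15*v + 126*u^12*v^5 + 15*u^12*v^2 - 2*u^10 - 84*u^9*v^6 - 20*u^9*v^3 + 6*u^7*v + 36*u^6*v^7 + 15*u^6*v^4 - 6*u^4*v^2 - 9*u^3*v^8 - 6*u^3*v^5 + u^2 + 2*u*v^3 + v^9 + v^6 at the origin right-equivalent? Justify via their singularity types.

Yes.

The Hessian of f at 0 has rank 1. Corank 1: A-series; mu = 8 gives A_8. The Hessian of g at 0 has rank 1. Corank 1: A-series; mu = 8 gives A_8. Both have type A_8, hence right-equivalent.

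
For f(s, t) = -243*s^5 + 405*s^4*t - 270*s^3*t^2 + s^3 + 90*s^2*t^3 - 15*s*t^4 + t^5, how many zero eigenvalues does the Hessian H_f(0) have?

2

Hessian at 0 has rank 0.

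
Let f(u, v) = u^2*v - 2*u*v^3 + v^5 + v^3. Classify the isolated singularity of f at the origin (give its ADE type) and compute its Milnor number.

The Hessian of f at 0 has rank 0. Corank 2; j^3 = v*(u^2 + v^2) splits into three distinct lines over C (the quadratic factor has nonzero discriminant), so D_4.

Type D4, Milnor number mu = 4.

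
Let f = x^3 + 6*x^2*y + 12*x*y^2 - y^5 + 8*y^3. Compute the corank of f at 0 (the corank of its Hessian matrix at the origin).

The Hessian at 0 is [[0, 0], [0, 0]] of rank 0; hence corank 2.

2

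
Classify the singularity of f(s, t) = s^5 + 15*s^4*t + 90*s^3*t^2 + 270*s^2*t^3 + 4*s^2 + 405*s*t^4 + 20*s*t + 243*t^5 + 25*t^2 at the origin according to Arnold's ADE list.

The Hessian of f at 0 has rank 1. Corank 1: A-series; mu = 4 gives A_4.

A4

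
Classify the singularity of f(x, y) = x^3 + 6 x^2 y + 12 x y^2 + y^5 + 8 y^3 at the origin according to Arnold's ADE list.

E8

The Hessian of f at 0 is [[0, 0], [0, 0]] with rank 0, so corank 2. A Groebner basis of the Jacobian ideal J(f) in C{x,y} is {y^4, x^2 + 4*x*y + 4*y^2}; counting standard monomials gives mu = 8. Corank 2; j^3 = (x + 2*y)^3 is a perfect cube, so E-series; the 5-jet and mu = 8 give E_8.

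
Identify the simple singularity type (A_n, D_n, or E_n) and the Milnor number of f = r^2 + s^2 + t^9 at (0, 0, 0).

The Hessian of f at 0 has rank 2. Corank 1: A-series; mu = 8 gives A_8.

Type A8, Milnor number mu = 8.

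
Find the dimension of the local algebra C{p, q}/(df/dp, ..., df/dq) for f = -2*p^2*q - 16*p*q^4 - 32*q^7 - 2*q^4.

5

The Hessian of f at 0 has rank 0. Corank 2; j^3 = -2*p^2*q has shape L^2 M (L != M), so D-series; mu = 5 gives D_5.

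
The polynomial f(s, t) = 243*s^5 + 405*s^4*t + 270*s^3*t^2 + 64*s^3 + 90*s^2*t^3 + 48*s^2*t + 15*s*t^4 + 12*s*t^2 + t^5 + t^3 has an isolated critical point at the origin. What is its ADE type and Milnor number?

The Hessian of f at 0 has rank 0. Corank 2; j^3 = (4*s + t)^3 is a perfect cube, so E-series; the 5-jet and mu = 8 give E_8.

Type E8, Milnor number mu = 8.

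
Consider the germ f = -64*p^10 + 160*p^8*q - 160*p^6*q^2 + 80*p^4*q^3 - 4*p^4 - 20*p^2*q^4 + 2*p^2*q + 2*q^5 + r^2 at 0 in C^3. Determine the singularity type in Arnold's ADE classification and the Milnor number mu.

The Hessian of f at 0 has rank 1. Corank 2; j^3 = 2*p^2*q has shape L^2 M (L != M), so D-series; mu = 6 gives D_6.

Type D_6, Milnor number mu = 6.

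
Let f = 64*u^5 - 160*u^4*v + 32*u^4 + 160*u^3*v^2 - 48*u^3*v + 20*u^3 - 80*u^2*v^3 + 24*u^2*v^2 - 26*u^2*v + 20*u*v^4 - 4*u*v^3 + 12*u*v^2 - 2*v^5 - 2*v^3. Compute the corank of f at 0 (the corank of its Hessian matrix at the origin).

2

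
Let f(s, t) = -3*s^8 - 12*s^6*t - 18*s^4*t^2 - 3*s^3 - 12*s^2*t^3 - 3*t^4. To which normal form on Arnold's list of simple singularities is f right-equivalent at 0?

The Hessian of f at 0 is [[0, 0], [0, 0]] with rank 0, so corank 2. A Groebner basis of the Jacobian ideal J(f) in C{s,t} is {t^3, s^2}; counting standard monomials gives mu = 6. Corank 2; j^3 = -3*s^3 is a perfect cube, so E-series; the 4-jet and mu = 6 give E_6.

E6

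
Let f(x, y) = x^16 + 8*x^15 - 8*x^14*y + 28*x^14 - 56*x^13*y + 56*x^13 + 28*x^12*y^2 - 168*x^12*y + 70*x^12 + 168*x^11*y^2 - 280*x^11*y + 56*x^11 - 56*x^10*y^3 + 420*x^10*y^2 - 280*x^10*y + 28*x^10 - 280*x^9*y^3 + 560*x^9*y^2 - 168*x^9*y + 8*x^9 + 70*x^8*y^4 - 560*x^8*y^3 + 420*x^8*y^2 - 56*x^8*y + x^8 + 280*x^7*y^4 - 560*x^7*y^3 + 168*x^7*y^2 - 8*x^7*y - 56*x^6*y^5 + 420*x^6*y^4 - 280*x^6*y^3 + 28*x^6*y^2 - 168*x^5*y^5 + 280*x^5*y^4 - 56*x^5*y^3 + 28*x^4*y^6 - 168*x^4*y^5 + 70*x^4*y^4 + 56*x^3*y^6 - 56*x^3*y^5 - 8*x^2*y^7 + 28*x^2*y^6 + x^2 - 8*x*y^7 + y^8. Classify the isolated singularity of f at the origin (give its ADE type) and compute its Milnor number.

Type A_{7}, Milnor number mu = 7.

The Hessian of f at 0 is [[2, 0], [0, 0]] with rank 1, so corank 1. A Groebner basis of the Jacobian ideal J(f) in C{x,y} is {y^7, x}; counting standard monomials gives mu = 7. Corank 1: A-series; mu = 7 gives A_7.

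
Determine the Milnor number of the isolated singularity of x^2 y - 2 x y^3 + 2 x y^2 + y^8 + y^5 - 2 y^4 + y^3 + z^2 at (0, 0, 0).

9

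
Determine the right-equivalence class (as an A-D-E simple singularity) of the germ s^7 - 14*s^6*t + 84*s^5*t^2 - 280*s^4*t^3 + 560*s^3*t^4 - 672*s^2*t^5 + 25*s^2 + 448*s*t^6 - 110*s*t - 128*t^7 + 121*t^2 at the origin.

The Hessian of f at 0 has rank 1. Corank 1: A-series; mu = 6 gives A_6.

A_{6}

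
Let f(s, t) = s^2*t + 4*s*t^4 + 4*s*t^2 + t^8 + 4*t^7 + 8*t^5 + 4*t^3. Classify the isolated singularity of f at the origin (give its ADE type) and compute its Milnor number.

Type D9, Milnor number mu = 9.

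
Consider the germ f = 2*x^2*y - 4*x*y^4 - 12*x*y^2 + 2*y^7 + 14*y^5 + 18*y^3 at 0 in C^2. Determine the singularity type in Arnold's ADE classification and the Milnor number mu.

Type D_6, Milnor number mu = 6.

The Hessian of f at 0 has rank 0. Corank 2; j^3 = 2*y*(x - 3*y)^2 has shape L^2 M (L != M), so D-series; mu = 6 gives D_6.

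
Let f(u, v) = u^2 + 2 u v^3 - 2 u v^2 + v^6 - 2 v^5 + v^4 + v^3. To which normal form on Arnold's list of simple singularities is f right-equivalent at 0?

A_{2}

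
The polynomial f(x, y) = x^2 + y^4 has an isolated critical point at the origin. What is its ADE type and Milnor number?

Type A3, Milnor number mu = 3.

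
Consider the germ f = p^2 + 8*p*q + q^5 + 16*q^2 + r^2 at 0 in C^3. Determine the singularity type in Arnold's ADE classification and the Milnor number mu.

The Hessian of f at 0 has rank 2. Corank 1: A-series; mu = 4 gives A_4.

Type A4, Milnor number mu = 4.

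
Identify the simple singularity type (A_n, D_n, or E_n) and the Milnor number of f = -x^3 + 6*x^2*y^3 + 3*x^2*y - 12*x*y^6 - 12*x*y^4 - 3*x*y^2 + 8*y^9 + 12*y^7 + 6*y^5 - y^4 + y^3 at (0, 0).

Type E_6, Milnor number mu = 6.

The Hessian of f at 0 has rank 0. Corank 2; j^3 = -(x - y)^3 is a perfect cube, so E-series; the 4-jet and mu = 6 give E_6.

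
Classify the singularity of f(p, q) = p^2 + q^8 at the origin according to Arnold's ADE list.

The Hessian of f at 0 has rank 1. Corank 1: A-series; mu = 7 gives A_7.

A7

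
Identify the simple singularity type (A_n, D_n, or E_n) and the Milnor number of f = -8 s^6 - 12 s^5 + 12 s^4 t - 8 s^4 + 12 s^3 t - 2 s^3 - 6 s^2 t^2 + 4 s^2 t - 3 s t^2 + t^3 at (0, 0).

The Hessian of f at 0 is [[0, 0], [0, 0]] with rank 0, so corank 2. A Groebner basis of the Jacobian ideal J(f) in C{s,t} is {t^3, s^2 - 3*t^2/2, s*t - 3*t^2/2}; counting standard monomials gives mu = 4. Corank 2; j^3 = -(s - t)*(2*s^2 - 2*s*t + t^2) splits into three distinct lines over C (the quadratic factor has nonzero discriminant), so D_4.

Type D4, Milnor number mu = 4.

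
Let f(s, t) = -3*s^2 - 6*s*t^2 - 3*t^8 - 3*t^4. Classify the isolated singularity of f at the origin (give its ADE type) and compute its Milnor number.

The Hessian of f at 0 has rank 1. Corank 1: A-series; mu = 7 gives A_7.

Type A_{7}, Milnor number mu = 7.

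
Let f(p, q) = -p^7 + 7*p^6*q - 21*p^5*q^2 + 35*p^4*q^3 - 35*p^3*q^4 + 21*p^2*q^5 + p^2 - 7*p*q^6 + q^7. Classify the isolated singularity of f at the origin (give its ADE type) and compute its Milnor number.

Type A6, Milnor number mu = 6.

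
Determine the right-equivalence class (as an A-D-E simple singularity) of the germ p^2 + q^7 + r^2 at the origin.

A_6

The Hessian of f at 0 is [[2, 0, 0], [0, 0, 0], [0, 0, 2]] with rank 2, so corank 1. A Groebner basis of the Jacobian ideal J(f) in C{p,q,r} is {q^6, p, r}; counting standard monomials gives mu = 6. Corank 1: A-series; mu = 6 gives A_6.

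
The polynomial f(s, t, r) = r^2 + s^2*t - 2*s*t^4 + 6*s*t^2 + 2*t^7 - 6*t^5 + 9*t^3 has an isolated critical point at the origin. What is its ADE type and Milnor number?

Type D8, Milnor number mu = 8.

The Hessian of f at 0 is [[0, 0, 0], [0, 0, 0], [0, 0, 2]] with rank 1, so corank 2. A Groebner basis of the Jacobian ideal J(f) in C{s,t,r} is {s^2/6 + s*t^3 + 4*s*t + 21*t^2/2, -s*t + t^4 - 3*t^2, s^3 - 27*s*t^2 - 54*t^3, s^2*t + 6*s*t^2 + 9*t^3, r}; counting standard monomials gives mu = 8. Corank 2; j^3 = t*(s + 3*t)^2 has shape L^2 M (L != M), so D-series; mu = 8 gives D_8.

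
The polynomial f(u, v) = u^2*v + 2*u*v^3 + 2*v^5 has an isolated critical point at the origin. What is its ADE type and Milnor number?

Type D_6, Milnor number mu = 6.

The Hessian of f at 0 is [[0, 0], [0, 0]] with rank 0, so corank 2. A Groebner basis of the Jacobian ideal J(f) in C{u,v} is {u^3, u^2*v, -u^2/4 + u*v^2, u*v + v^3}; counting standard monomials gives mu = 6. Corank 2; j^3 = u^2*v has shape L^2 M (L != M), so D-series; mu = 6 gives D_6.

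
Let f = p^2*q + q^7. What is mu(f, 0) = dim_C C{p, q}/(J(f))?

8

The Hessian of f at 0 has rank 0. Corank 2; j^3 = p^2*q has shape L^2 M (L != M), so D-series; mu = 8 gives D_8.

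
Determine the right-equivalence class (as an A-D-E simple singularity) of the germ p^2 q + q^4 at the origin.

The Hessian of f at 0 has rank 0. Corank 2; j^3 = p^2*q has shape L^2 M (L != M), so D-series; mu = 5 gives D_5.

D5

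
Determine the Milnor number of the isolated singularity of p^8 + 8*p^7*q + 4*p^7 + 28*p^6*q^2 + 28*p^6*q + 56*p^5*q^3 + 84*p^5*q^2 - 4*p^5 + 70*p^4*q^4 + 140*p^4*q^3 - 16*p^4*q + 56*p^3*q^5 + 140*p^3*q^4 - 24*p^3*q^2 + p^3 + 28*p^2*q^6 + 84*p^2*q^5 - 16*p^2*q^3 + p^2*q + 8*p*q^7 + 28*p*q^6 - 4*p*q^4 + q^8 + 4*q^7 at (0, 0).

9

The Hessian of f at 0 has rank 0. Corank 2; j^3 = p^2*(p + q) has shape L^2 M (L != M), so D-series; mu = 9 gives D_9.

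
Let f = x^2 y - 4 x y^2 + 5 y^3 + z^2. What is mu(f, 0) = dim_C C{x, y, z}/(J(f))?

4

The Hessian of f at 0 is [[0, 0, 0], [0, 0, 0], [0, 0, 2]] with rank 1, so corank 2. A Groebner basis of the Jacobian ideal J(f) in C{x,y,z} is {y^3, x^2 - y^2, x*y - 2*y^2, z}; counting standard monomials gives mu = 4. Corank 2; j^3 = y*(x^2 - 4*x*y + 5*y^2) splits into three distinct lines over C (the quadratic factor has nonzero discriminant), so D_4.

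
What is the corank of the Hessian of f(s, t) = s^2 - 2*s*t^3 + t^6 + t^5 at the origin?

Hessian at 0 has rank 1.

1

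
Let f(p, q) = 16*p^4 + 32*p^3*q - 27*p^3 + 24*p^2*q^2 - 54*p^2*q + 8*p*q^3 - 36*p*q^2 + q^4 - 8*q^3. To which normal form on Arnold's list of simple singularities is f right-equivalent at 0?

E_{6}

The Hessian of f at 0 is [[0, 0], [0, 0]] with rank 0, so corank 2. A Groebner basis of the Jacobian ideal J(f) in C{p,q} is {q^4, p*q^2 + 11*q^3/18, p^2 + 4*p*q/3 + 4*q^2/9}; counting standard monomials gives mu = 6. Corank 2; j^3 = -(3*p + 2*q)^3 is a perfect cube, so E-series; the 4-jet and mu = 6 give E_6.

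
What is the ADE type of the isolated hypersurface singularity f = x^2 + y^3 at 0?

A_{2}

The Hessian of f at 0 is [[2, 0], [0, 0]] with rank 1, so corank 1. A Groebner basis of the Jacobian ideal J(f) in C{x,y} is {y^2, x}; counting standard monomials gives mu = 2. Corank 1: A-series; mu = 2 gives A_2.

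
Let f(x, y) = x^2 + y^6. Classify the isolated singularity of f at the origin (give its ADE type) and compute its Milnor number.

Type A_5, Milnor number mu = 5.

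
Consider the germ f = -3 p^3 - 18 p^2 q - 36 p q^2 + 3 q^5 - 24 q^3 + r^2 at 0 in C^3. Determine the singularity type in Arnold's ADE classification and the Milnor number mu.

The Hessian of f at 0 is [[0, 0, 0], [0, 0, 0], [0, 0, 2]] with rank 1, so corank 2. A Groebner basis of the Jacobian ideal J(f) in C{p,q,r} is {q^4, p^2 + 4*p*q + 4*q^2, r}; counting standard monomials gives mu = 8. Corank 2; j^3 = -3*(p + 2*q)^3 is a perfect cube, so E-series; the 5-jet and mu = 8 give E_8.

Type E_8, Milnor number mu = 8.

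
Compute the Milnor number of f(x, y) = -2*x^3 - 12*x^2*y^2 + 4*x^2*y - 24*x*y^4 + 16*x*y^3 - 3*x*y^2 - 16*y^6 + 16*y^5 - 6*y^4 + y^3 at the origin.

The Hessian of f at 0 is [[0, 0], [0, 0]] with rank 0, so corank 2. A Groebner basis of the Jacobian ideal J(f) in C{x,y} is {y^3, x^2 - 3*y^2/2, x*y - 3*y^2/2}; counting standard monomials gives mu = 4. Corank 2; j^3 = -(x - y)*(2*x^2 - 2*x*y + y^2) splits into three distinct lines over C (the quadratic factor has nonzero discriminant), so D_4.

4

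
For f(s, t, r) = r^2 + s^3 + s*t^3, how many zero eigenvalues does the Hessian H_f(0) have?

2

The Hessian at 0 is [[0, 0, 0], [0, 0, 0], [0, 0, 2]] of rank 1; hence corank 2.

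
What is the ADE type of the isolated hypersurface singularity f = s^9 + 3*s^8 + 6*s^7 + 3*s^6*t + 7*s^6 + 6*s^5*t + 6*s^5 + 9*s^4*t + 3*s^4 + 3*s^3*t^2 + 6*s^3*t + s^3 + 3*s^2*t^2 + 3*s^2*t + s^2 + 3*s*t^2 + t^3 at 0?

The Hessian of f at 0 is [[2, 0], [0, 0]] with rank 1, so corank 1. A Groebner basis of the Jacobian ideal J(f) in C{s,t} is {t^2, s}; counting standard monomials gives mu = 2. Corank 1: A-series; mu = 2 gives A_2.

A2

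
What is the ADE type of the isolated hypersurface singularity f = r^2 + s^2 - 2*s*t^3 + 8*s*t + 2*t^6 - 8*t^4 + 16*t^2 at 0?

The Hessian of f at 0 has rank 2. Corank 1: A-series; mu = 5 gives A_5.

A5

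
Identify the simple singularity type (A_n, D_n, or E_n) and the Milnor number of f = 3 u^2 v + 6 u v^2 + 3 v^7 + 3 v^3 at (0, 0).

Type D8, Milnor number mu = 8.

The Hessian of f at 0 has rank 0. Corank 2; j^3 = 3*v*(u + v)^2 has shape L^2 M (L != M), so D-series; mu = 8 gives D_8.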